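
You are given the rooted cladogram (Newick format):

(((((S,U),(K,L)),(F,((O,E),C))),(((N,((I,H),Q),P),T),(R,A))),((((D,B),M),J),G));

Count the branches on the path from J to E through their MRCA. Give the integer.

The MRCA of J and E is the root of the tree.
From J up to that node: 3 branches. From E up to the same node: 6 branches. Total: 3 + 6 = 9.

9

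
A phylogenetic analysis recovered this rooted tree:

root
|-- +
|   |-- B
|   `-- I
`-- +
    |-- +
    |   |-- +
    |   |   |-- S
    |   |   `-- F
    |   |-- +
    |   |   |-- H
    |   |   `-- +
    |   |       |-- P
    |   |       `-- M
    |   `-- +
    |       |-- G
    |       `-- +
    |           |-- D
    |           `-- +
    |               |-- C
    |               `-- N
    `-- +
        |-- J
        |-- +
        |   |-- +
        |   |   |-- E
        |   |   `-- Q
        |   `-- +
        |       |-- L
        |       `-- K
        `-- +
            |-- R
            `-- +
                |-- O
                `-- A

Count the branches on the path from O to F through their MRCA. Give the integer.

7

The MRCA of O and F is the node subtending (((S,F),(H,(P,M)),(G,(D,(C,N)))),(J,((E,Q),(L,K)),(R,(O,A)))).
From O up to that node: 4 branches. From F up to the same node: 3 branches. Total: 4 + 3 = 7.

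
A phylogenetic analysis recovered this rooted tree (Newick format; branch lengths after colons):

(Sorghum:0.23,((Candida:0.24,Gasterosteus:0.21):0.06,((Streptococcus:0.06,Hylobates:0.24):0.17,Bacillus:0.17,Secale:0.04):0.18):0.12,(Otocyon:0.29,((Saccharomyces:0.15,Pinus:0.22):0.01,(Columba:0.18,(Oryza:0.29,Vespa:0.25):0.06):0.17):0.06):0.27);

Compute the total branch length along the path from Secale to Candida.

The path runs Secale → … → MRCA → … → Candida; the MRCA is the node subtending ((Candida,Gasterosteus),((Streptococcus,Hylobates),Bacillus,Secale)).
Branch lengths along that path: 0.04 + 0.18 + 0.06 + 0.24 = 0.52.

0.52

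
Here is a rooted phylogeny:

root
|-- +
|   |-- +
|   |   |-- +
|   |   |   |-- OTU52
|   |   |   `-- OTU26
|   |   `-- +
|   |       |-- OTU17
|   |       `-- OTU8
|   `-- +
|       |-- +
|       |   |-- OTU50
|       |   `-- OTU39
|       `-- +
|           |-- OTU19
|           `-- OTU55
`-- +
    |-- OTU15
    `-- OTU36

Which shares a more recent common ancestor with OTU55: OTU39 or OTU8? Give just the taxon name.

The MRCA of OTU55 and OTU39 subtends ((OTU50,OTU39),(OTU19,OTU55)) (4 taxa).
The MRCA of OTU55 and OTU8 subtends (((OTU52,OTU26),(OTU17,OTU8)),((OTU50,OTU39),(OTU19,OTU55))) (8 taxa).
The first is nested inside the second, so OTU55 shares a more recent common ancestor with OTU39.

OTU39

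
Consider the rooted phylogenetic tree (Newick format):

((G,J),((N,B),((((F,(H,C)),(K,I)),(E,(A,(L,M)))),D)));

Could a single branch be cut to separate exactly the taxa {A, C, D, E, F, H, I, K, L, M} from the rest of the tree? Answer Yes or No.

Yes

The most recent common ancestor of these taxa subtends ((((F,(H,C)),(K,I)),(E,(A,(L,M)))),D).
That clade has exactly 10 tips — every listed taxon and nothing else — so the group is monophyletic.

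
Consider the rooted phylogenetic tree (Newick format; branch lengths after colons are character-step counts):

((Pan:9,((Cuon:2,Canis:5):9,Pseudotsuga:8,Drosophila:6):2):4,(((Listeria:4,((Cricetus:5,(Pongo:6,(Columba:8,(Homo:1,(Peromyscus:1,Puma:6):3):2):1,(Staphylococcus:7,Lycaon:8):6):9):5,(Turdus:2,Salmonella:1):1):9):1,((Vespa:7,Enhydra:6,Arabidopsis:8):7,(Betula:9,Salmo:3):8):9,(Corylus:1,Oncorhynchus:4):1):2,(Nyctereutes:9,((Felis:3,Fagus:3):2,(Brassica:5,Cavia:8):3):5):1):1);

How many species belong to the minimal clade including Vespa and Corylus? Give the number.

18

The MRCA of Vespa and Corylus is the node subtending ((Listeria,((Cricetus,(Pongo,(Columba,(Homo,(Peromyscus,Puma))),(Staphylococcus,Lycaon))),(Turdus,Salmonella))),((Vespa,Enhydra,Arabidopsis),(Betula,Salmo)),(Corylus,Oncorhynchus)).
That clade contains 18 terminal taxa: Arabidopsis, Betula, Columba, Corylus, Cricetus, Enhydra, Homo, Listeria, Lycaon, Oncorhynchus, Peromyscus, Pongo, Puma, Salmo, Salmonella, Staphylococcus, Turdus, Vespa.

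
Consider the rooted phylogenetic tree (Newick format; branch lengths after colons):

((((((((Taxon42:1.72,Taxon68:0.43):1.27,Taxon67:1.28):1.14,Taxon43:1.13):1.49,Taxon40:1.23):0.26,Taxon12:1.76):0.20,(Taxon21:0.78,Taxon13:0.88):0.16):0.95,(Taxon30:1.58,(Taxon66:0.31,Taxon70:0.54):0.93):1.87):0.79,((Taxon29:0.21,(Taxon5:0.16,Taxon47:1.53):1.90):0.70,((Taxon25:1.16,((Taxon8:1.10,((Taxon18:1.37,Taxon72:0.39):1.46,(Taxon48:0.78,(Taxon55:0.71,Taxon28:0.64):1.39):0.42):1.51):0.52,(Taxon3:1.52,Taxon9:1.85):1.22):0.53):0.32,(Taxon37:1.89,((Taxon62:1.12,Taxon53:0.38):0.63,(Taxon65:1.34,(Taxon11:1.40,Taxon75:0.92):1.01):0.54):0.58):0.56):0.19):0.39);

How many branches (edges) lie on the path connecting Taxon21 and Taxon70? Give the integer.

6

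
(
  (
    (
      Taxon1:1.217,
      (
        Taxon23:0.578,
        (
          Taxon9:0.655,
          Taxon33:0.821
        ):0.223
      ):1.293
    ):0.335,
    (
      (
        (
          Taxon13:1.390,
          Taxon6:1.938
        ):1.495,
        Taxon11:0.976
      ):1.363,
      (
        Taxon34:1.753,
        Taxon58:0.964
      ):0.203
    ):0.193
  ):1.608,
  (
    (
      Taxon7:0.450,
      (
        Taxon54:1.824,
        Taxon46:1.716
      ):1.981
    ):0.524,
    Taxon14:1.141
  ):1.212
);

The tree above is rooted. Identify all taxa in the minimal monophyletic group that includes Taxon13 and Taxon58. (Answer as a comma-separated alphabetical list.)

Taxon11, Taxon13, Taxon34, Taxon58, Taxon6

Tracing Taxon13: it sits inside (Taxon13,Taxon6).
Tracing Taxon58: it sits inside (Taxon34,Taxon58).
The smallest clade enclosing both is (((Taxon13,Taxon6),Taxon11),(Taxon34,Taxon58)); the answer is its 5 terminal taxa in alphabetical order.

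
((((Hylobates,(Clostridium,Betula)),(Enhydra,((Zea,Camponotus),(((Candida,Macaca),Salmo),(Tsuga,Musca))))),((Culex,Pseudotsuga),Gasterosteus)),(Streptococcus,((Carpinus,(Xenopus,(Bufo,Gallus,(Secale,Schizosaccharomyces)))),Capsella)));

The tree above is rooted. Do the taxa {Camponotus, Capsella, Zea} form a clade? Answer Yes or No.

No

The MRCA of the listed taxa is the root, so the smallest clade containing them is the whole tree.
That clade also contains Betula, Bufo, Candida, Carpinus, Clostridium, Culex, Enhydra, Gallus, Gasterosteus, Hylobates, Macaca, Musca, Pseudotsuga, Salmo, Schizosaccharomyces, Secale, Streptococcus, Tsuga, Xenopus, which are not in the proposed group, so the group is not monophyletic.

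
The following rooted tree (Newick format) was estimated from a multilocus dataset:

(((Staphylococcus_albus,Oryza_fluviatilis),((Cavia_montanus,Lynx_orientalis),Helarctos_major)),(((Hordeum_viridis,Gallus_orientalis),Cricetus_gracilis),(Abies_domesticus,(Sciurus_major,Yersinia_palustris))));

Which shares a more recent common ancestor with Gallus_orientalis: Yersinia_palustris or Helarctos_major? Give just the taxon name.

The MRCA of Gallus_orientalis and Yersinia_palustris subtends (((Hordeum_viridis,Gallus_orientalis),Cricetus_gracilis),(Abies_domesticus,(Sciurus_major,Yersinia_palustris))) (6 taxa).
The MRCA of Gallus_orientalis and Helarctos_major is the root, subtending the entire tree (11 taxa).
The first is nested inside the second, so Gallus_orientalis shares a more recent common ancestor with Yersinia_palustris.

Yersinia_palustris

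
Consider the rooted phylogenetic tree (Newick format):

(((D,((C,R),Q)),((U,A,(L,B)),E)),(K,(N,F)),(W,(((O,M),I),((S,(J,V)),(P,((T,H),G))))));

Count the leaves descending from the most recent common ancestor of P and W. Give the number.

11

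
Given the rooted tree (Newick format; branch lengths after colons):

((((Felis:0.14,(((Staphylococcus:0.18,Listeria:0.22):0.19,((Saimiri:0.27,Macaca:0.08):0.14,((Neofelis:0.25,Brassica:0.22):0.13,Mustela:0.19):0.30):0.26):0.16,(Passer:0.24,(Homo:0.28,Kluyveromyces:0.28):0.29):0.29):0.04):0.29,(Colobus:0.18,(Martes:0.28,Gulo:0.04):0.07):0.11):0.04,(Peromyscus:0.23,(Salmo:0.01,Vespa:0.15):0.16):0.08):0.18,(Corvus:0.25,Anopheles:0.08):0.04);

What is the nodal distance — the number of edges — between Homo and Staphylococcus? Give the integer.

The MRCA of Homo and Staphylococcus is the node subtending (((Staphylococcus,Listeria),((Saimiri,Macaca),((Neofelis,Brassica),Mustela))),(Passer,(Homo,Kluyveromyces))).
From Homo up to that node: 3 branches. From Staphylococcus up to the same node: 3 branches. Total: 3 + 3 = 6.

6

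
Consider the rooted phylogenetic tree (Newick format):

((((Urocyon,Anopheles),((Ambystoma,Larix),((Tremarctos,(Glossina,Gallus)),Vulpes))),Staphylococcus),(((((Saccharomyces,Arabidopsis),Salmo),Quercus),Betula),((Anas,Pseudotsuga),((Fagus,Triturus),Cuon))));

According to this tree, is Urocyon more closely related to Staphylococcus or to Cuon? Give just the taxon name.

The MRCA of Urocyon and Staphylococcus subtends (((Urocyon,Anopheles),((Ambystoma,Larix),((Tremarctos,(Glossina,Gallus)),Vulpes))),Staphylococcus) (9 taxa).
The MRCA of Urocyon and Cuon is the root, subtending the entire tree (19 taxa).
The first is nested inside the second, so Urocyon shares a more recent common ancestor with Staphylococcus.

Staphylococcus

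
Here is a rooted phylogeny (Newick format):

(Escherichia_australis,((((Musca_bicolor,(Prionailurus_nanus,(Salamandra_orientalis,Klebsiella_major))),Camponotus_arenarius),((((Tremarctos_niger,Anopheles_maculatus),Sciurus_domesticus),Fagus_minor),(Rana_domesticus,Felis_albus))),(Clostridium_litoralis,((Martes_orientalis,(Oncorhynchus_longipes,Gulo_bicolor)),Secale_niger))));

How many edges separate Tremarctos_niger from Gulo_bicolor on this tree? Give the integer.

11

The MRCA of Tremarctos_niger and Gulo_bicolor is the node subtending ((((Musca_bicolor,(Prionailurus_nanus,(Salamandra_orientalis,Klebsiella_major))),Camponotus_arenarius),((((Tremarctos_niger,Anopheles_maculatus),Sciurus_domesticus),Fagus_minor),(Rana_domesticus,Felis_albus))),(Clostridium_litoralis,((Martes_orientalis,(Oncorhynchus_longipes,Gulo_bicolor)),Secale_niger))).
From Tremarctos_niger up to that node: 6 branches. From Gulo_bicolor up to the same node: 5 branches. Total: 6 + 5 = 11.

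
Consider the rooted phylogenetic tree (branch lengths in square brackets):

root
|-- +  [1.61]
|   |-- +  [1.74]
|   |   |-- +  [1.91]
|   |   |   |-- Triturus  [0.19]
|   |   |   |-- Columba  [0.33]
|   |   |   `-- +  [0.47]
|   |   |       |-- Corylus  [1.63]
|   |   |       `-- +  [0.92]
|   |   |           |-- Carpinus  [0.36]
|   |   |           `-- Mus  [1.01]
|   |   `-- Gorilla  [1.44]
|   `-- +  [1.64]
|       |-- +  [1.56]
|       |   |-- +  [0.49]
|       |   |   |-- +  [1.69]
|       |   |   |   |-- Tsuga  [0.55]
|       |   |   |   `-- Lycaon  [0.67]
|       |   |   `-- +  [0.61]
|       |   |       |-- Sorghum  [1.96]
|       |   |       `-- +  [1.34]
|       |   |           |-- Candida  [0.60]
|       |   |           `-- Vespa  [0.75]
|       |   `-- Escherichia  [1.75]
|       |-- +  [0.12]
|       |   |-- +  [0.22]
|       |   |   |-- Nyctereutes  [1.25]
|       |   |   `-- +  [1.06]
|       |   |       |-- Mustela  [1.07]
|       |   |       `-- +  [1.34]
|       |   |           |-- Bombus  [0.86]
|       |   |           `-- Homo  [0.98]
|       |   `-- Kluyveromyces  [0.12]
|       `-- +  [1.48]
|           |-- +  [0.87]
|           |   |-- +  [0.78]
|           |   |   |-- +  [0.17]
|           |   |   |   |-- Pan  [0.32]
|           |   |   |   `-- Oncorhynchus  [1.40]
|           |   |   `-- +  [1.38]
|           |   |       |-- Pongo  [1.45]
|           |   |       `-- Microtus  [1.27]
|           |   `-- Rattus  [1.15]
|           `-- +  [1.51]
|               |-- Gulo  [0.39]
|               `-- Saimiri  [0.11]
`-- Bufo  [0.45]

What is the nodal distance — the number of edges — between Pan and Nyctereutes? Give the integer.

The MRCA of Pan and Nyctereutes is the node subtending ((((Tsuga,Lycaon),(Sorghum,(Candida,Vespa))),Escherichia),((Nyctereutes,(Mustela,(Bombus,Homo))),Kluyveromyces),((((Pan,Oncorhynchus),(Pongo,Microtus)),Rattus),(Gulo,Saimiri))).
From Pan up to that node: 5 branches. From Nyctereutes up to the same node: 3 branches. Total: 5 + 3 = 8.

8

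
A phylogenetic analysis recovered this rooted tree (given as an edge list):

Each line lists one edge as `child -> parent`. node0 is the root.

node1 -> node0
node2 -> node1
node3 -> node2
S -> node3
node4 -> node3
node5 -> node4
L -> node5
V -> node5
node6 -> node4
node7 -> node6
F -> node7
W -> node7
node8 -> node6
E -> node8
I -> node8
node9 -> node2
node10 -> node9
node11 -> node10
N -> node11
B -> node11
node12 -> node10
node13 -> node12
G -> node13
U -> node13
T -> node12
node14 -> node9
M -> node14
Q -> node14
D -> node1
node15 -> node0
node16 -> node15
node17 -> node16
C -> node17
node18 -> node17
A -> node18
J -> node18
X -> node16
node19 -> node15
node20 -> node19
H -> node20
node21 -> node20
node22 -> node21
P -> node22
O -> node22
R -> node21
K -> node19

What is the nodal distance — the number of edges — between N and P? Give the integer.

12

The MRCA of N and P is the root of the tree.
From N up to that node: 6 branches. From P up to the same node: 6 branches. Total: 6 + 6 = 12.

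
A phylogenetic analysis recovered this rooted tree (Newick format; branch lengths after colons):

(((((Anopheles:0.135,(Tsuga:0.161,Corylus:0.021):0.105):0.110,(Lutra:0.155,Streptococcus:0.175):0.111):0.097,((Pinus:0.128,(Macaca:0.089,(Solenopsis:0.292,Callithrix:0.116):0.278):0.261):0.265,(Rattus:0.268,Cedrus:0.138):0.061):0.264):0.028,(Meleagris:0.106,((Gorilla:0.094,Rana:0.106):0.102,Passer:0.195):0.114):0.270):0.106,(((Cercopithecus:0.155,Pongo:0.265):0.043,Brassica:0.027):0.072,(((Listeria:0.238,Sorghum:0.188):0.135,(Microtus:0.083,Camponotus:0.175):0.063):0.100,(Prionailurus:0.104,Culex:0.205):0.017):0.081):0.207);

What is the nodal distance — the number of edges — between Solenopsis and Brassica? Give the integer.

10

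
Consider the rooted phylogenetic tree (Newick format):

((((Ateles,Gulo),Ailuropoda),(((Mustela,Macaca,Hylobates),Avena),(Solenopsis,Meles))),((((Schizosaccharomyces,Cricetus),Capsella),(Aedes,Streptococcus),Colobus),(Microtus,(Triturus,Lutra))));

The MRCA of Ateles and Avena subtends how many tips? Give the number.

9

The MRCA of Ateles and Avena is the node subtending (((Ateles,Gulo),Ailuropoda),(((Mustela,Macaca,Hylobates),Avena),(Solenopsis,Meles))).
That clade contains 9 terminal taxa: Ailuropoda, Ateles, Avena, Gulo, Hylobates, Macaca, Meles, Mustela, Solenopsis.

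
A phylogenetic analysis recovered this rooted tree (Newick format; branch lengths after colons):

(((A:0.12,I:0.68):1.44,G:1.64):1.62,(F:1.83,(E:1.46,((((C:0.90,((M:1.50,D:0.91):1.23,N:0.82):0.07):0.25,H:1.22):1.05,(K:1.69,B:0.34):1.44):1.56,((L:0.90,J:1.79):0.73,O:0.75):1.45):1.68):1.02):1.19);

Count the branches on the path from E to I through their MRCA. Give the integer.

6

The MRCA of E and I is the root of the tree.
From E up to that node: 3 branches. From I up to the same node: 3 branches. Total: 3 + 3 = 6.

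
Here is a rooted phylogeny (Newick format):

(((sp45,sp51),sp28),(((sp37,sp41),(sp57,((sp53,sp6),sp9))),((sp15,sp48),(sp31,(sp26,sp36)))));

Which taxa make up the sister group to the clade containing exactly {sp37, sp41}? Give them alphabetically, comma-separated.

sp53, sp57, sp6, sp9

The clade containing exactly {sp37, sp41} attaches to the tree at the node subtending ((sp37,sp41),(sp57,((sp53,sp6),sp9))).
The other lineage descending from that same node — the sister group — is (sp57,((sp53,sp6),sp9)); its 4 tips in alphabetical order are the answer.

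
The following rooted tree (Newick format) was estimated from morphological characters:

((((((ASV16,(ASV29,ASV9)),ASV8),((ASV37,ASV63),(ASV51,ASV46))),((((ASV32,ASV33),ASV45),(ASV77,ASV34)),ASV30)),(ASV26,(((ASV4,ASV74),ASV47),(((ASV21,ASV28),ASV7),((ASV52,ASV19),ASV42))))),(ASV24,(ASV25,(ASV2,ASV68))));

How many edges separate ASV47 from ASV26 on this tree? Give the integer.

4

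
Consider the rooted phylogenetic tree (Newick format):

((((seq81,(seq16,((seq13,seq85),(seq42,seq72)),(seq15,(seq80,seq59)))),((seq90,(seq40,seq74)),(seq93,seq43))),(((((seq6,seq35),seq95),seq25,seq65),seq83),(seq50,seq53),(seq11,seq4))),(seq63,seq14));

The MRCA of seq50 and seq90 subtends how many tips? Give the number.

24

The MRCA of seq50 and seq90 is the node subtending (((seq81,(seq16,((seq13,seq85),(seq42,seq72)),(seq15,(seq80,seq59)))),((seq90,(seq40,seq74)),(seq93,seq43))),(((((seq6,seq35),seq95),seq25,seq65),seq83),(seq50,seq53),(seq11,seq4))).
That clade contains 24 terminal taxa: seq11, seq13, seq15, seq16, seq25, seq35, seq4, seq40, seq42, seq43, seq50, seq53, seq59, seq6, seq65, seq72, seq74, seq80, seq81, seq83, seq85, seq90, seq93, seq95.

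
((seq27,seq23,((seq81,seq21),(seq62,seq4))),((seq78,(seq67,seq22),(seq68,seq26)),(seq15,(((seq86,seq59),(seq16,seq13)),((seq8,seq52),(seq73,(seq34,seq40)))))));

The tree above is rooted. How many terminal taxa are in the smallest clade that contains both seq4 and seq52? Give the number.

21

The MRCA of seq4 and seq52 is the root, so the clade is the entire tree.
That clade contains 21 terminal taxa: seq13, seq15, seq16, seq21, seq22, seq23, seq26, seq27, seq34, seq4, seq40, seq52, seq59, seq62, seq67, seq68, seq73, seq78, seq8, seq81, seq86.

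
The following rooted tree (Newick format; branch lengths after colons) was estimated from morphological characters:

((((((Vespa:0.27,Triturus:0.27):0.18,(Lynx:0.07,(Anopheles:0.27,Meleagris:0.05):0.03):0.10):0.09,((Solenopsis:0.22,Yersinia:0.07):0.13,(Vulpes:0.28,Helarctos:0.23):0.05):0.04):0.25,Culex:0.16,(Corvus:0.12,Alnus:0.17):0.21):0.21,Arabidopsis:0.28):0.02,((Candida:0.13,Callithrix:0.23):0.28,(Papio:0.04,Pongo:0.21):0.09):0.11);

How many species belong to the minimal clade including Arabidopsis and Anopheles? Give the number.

13

The MRCA of Arabidopsis and Anopheles is the node subtending (((((Vespa,Triturus),(Lynx,(Anopheles,Meleagris))),((Solenopsis,Yersinia),(Vulpes,Helarctos))),Culex,(Corvus,Alnus)),Arabidopsis).
That clade contains 13 terminal taxa: Alnus, Anopheles, Arabidopsis, Corvus, Culex, Helarctos, Lynx, Meleagris, Solenopsis, Triturus, Vespa, Vulpes, Yersinia.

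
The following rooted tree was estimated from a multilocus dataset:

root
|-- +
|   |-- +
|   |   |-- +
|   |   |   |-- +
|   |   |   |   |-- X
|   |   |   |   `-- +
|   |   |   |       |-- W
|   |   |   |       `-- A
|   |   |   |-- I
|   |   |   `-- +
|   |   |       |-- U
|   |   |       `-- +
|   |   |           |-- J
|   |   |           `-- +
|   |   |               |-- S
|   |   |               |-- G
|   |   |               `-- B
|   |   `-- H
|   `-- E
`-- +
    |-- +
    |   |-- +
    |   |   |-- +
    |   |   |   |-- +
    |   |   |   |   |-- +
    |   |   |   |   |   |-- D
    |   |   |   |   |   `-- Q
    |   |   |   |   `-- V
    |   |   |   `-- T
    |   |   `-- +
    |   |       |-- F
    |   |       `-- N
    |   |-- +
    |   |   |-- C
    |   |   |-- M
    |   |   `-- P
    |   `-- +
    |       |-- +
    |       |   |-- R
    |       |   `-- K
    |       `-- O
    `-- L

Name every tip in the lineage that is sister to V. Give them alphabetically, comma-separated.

V attaches to the tree at the node subtending ((D,Q),V).
The other lineage descending from that same node — the sister group — is (D,Q); its 2 tips in alphabetical order are the answer.

D, Q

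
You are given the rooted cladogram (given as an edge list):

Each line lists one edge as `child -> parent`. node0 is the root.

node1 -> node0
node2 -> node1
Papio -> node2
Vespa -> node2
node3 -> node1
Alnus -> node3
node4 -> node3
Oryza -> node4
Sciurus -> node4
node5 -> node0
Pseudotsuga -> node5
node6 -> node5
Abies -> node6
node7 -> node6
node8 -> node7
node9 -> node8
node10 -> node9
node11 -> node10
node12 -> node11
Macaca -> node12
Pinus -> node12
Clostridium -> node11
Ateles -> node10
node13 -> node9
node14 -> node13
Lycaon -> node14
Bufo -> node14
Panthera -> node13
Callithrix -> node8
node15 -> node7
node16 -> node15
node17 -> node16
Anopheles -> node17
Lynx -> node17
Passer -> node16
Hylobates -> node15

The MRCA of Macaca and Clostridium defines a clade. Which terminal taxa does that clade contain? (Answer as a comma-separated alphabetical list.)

Clostridium, Macaca, Pinus

Tracing Macaca: it sits inside (Macaca,Pinus).
Tracing Clostridium: it sits inside ((Macaca,Pinus),Clostridium).
The smallest clade enclosing both is ((Macaca,Pinus),Clostridium); the answer is its 3 terminal taxa in alphabetical order.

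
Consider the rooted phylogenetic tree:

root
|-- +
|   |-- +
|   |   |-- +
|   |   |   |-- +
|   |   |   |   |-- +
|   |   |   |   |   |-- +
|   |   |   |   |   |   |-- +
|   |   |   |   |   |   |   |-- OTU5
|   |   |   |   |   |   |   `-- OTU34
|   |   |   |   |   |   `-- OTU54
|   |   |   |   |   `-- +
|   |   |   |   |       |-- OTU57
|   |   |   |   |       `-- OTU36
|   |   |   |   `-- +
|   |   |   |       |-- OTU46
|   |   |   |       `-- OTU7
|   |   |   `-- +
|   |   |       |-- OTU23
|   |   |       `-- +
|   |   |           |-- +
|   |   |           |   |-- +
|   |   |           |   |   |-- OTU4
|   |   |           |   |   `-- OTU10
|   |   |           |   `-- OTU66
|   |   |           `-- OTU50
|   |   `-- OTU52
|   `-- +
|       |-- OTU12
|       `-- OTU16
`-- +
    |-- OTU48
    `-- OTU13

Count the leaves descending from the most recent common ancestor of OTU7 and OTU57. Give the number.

The MRCA of OTU7 and OTU57 is the node subtending ((((OTU5,OTU34),OTU54),(OTU57,OTU36)),(OTU46,OTU7)).
That clade contains 7 terminal taxa: OTU34, OTU36, OTU46, OTU5, OTU54, OTU57, OTU7.

7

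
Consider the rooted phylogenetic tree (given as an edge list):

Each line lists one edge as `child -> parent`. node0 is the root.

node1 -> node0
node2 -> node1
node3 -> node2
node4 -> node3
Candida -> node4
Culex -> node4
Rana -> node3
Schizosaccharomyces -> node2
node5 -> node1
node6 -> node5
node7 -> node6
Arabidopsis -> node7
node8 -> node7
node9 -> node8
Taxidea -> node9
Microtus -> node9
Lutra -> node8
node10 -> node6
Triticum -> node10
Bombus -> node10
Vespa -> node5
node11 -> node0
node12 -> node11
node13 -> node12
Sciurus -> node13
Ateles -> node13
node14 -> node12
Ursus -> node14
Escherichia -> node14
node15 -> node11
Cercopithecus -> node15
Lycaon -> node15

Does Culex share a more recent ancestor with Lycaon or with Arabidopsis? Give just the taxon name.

Arabidopsis

The MRCA of Culex and Arabidopsis subtends ((((Candida,Culex),Rana),Schizosaccharomyces),(((Arabidopsis,((Taxidea,Microtus),Lutra)),(Triticum,Bombus)),Vespa)) (11 taxa).
The MRCA of Culex and Lycaon is the root, subtending the entire tree (17 taxa).
The first is nested inside the second, so Culex shares a more recent common ancestor with Arabidopsis.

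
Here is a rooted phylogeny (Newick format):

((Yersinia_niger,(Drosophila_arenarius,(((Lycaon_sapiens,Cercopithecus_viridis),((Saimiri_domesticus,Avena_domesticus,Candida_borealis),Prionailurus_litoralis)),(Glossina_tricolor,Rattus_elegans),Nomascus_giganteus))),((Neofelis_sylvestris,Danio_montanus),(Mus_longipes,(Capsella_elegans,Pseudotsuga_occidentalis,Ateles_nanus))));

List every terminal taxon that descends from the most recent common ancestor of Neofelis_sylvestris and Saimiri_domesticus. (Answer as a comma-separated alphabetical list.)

Ateles_nanus, Avena_domesticus, Candida_borealis, Capsella_elegans, Cercopithecus_viridis, Danio_montanus, Drosophila_arenarius, Glossina_tricolor, Lycaon_sapiens, Mus_longipes, Neofelis_sylvestris, Nomascus_giganteus, Prionailurus_litoralis, Pseudotsuga_occidentalis, Rattus_elegans, Saimiri_domesticus, Yersinia_niger

Tracing Neofelis_sylvestris: it sits inside (Neofelis_sylvestris,Danio_montanus).
Tracing Saimiri_domesticus: it sits inside (Saimiri_domesticus,Avena_domesticus,Candida_borealis).
The smallest clade enclosing both is the whole tree (their MRCA is the root), so the answer is all 17 tips in alphabetical order.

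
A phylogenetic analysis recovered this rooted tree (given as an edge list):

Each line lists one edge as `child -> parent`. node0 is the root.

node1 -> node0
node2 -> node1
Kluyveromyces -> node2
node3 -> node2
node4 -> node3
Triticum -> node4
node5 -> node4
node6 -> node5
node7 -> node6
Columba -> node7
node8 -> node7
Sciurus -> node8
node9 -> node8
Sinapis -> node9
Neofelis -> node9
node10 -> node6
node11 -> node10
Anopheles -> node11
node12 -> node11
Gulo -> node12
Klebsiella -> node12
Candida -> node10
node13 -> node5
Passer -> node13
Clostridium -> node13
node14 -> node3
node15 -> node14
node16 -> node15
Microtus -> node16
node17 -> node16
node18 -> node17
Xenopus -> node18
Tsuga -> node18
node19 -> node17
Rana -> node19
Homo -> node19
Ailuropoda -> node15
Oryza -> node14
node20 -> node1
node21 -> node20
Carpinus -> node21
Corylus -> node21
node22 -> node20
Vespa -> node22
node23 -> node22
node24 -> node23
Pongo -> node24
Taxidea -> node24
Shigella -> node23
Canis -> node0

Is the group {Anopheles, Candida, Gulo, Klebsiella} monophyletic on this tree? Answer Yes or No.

Yes

The most recent common ancestor of these taxa subtends ((Anopheles,(Gulo,Klebsiella)),Candida).
That clade has exactly 4 tips — every listed taxon and nothing else — so the group is monophyletic.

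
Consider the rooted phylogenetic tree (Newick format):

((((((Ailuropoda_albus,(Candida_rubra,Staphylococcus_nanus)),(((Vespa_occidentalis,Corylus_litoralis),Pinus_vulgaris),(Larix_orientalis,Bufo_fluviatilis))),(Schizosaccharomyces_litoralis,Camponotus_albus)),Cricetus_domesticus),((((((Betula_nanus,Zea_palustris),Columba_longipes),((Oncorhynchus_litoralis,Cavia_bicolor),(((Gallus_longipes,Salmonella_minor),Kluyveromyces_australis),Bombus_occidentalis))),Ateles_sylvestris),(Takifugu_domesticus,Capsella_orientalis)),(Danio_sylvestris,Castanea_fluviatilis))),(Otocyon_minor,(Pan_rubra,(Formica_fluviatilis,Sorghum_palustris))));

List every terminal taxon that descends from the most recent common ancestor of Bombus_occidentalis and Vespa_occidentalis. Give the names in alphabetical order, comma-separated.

Ailuropoda_albus, Ateles_sylvestris, Betula_nanus, Bombus_occidentalis, Bufo_fluviatilis, Camponotus_albus, Candida_rubra, Capsella_orientalis, Castanea_fluviatilis, Cavia_bicolor, Columba_longipes, Corylus_litoralis, Cricetus_domesticus, Danio_sylvestris, Gallus_longipes, Kluyveromyces_australis, Larix_orientalis, Oncorhynchus_litoralis, Pinus_vulgaris, Salmonella_minor, Schizosaccharomyces_litoralis, Staphylococcus_nanus, Takifugu_domesticus, Vespa_occidentalis, Zea_palustris

Tracing Bombus_occidentalis: it sits inside (((Gallus_longipes,Salmonella_minor),Kluyveromyces_australis),Bombus_occidentalis).
Tracing Vespa_occidentalis: it sits inside (Vespa_occidentalis,Corylus_litoralis).
The smallest clade enclosing both is (((((Ailuropoda_albus,(Candida_rubra,Staphylococcus_nanus)),(((Vespa_occidentalis,Corylus_litoralis),Pinus_vulgaris),(Larix_orientalis,Bufo_fluviatilis))),(Schizosaccharomyces_litoralis,Camponotus_albus)),Cricetus_domesticus),((((((Betula_nanus,Zea_palustris),Columba_longipes),((Oncorhynchus_litoralis,Cavia_bicolor),(((Gallus_longipes,Salmonella_minor),Kluyveromyces_australis),Bombus_occidentalis))),Ateles_sylvestris),(Takifugu_domesticus,Capsella_orientalis)),(Danio_sylvestris,Castanea_fluviatilis))); the answer is its 25 terminal taxa in alphabetical order.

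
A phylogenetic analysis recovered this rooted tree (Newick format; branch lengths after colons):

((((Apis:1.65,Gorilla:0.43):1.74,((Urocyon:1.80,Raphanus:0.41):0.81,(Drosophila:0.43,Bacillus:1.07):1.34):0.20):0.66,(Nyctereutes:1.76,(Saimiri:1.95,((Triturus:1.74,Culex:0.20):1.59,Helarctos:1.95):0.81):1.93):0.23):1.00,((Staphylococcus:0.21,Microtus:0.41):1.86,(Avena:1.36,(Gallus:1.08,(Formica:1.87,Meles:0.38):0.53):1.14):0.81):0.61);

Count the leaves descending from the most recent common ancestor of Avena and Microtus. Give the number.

The MRCA of Avena and Microtus is the node subtending ((Staphylococcus,Microtus),(Avena,(Gallus,(Formica,Meles)))).
That clade contains 6 terminal taxa: Avena, Formica, Gallus, Meles, Microtus, Staphylococcus.

6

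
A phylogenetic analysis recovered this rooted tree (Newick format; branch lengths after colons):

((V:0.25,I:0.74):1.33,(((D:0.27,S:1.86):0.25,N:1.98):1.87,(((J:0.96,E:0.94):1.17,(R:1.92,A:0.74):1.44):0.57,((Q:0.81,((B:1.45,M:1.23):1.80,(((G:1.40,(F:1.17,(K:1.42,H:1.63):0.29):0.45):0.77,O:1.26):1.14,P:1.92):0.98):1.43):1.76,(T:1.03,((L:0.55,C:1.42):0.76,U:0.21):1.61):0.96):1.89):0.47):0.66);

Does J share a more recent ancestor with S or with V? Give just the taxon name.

S

The MRCA of J and S subtends (((D,S),N),(((J,E),(R,A)),((Q,((B,M),(((G,(F,(K,H))),O),P))),(T,((L,C),U))))) (20 taxa).
The MRCA of J and V is the root, subtending the entire tree (22 taxa).
The first is nested inside the second, so J shares a more recent common ancestor with S.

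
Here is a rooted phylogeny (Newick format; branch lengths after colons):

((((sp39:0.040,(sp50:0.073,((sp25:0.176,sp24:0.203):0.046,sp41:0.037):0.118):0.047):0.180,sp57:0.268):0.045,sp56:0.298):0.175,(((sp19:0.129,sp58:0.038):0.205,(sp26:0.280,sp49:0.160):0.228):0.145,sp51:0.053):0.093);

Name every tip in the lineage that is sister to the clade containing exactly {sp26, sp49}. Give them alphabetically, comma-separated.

sp19, sp58

The clade containing exactly {sp26, sp49} attaches to the tree at the node subtending ((sp19,sp58),(sp26,sp49)).
The other lineage descending from that same node — the sister group — is (sp19,sp58); its 2 tips in alphabetical order are the answer.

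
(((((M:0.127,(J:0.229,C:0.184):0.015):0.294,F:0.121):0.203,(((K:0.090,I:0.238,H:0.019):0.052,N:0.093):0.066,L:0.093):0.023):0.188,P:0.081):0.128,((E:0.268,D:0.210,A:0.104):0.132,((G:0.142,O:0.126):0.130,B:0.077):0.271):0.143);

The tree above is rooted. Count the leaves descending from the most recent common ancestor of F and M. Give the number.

The MRCA of F and M is the node subtending ((M,(J,C)),F).
That clade contains 4 terminal taxa: C, F, J, M.

4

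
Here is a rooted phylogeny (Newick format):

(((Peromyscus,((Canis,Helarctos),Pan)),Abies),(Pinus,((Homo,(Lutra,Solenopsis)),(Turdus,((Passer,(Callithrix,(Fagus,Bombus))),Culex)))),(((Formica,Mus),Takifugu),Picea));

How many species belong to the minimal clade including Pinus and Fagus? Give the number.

The MRCA of Pinus and Fagus is the node subtending (Pinus,((Homo,(Lutra,Solenopsis)),(Turdus,((Passer,(Callithrix,(Fagus,Bombus))),Culex)))).
That clade contains 10 terminal taxa: Bombus, Callithrix, Culex, Fagus, Homo, Lutra, Passer, Pinus, Solenopsis, Turdus.

10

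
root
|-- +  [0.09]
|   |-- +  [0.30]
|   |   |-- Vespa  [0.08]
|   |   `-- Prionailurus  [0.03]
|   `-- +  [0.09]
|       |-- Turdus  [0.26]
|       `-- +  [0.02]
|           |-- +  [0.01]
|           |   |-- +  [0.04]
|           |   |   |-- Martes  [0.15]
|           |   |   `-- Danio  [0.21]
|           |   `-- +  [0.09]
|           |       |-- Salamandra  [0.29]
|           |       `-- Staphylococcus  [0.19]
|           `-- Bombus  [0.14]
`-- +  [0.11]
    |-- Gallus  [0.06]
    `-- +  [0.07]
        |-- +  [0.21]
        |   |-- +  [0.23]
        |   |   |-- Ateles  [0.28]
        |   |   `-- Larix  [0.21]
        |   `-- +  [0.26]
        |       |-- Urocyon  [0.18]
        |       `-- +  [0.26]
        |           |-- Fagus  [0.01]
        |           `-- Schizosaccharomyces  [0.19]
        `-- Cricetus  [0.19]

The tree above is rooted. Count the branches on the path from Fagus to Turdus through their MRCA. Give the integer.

9

The MRCA of Fagus and Turdus is the root of the tree.
From Fagus up to that node: 6 branches. From Turdus up to the same node: 3 branches. Total: 6 + 3 = 9.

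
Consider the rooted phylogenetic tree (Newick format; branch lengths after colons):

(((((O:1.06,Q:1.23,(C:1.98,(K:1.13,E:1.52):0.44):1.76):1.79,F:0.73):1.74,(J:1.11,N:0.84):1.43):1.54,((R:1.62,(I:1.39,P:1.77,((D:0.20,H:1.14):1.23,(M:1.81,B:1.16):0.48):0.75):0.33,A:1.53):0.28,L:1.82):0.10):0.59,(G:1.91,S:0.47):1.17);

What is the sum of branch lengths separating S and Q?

8.53

The path runs S → … → MRCA → … → Q; the MRCA is the root of the tree.
Branch lengths along that path: 0.47 + 1.17 + 0.59 + 1.54 + 1.74 + 1.79 + 1.23 = 8.53.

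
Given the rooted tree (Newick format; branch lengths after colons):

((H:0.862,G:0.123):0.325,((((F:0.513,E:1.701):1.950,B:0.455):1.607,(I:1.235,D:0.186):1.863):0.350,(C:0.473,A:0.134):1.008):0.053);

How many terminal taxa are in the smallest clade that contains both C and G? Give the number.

9

The MRCA of C and G is the root, so the clade is the entire tree.
That clade contains 9 terminal taxa: A, B, C, D, E, F, G, H, I.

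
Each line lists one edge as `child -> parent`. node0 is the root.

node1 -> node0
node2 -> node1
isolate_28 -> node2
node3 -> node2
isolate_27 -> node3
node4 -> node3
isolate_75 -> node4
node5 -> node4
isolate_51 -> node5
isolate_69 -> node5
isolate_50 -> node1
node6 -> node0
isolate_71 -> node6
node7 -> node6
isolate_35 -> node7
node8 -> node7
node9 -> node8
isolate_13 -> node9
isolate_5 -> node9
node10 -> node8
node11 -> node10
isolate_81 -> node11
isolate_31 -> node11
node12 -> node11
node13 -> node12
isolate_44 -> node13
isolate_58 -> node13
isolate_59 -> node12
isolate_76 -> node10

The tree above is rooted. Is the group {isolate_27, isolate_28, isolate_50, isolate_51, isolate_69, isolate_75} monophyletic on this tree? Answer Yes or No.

The most recent common ancestor of these taxa subtends ((isolate_28,(isolate_27,(isolate_75,(isolate_51,isolate_69)))),isolate_50).
That clade has exactly 6 tips — every listed taxon and nothing else — so the group is monophyletic.

Yes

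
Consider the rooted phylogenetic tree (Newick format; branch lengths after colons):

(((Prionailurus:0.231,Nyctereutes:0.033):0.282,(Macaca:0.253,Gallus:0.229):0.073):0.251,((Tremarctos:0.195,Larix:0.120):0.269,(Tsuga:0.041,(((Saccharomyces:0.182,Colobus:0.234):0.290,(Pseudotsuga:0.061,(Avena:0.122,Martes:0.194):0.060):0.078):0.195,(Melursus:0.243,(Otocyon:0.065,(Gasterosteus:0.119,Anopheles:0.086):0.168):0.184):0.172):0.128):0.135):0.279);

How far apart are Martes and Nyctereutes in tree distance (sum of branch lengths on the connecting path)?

1.635

The path runs Martes → … → MRCA → … → Nyctereutes; the MRCA is the root of the tree.
Branch lengths along that path: 0.194 + 0.060 + 0.078 + 0.195 + 0.128 + 0.135 + 0.279 + 0.251 + 0.282 + 0.033 = 1.635.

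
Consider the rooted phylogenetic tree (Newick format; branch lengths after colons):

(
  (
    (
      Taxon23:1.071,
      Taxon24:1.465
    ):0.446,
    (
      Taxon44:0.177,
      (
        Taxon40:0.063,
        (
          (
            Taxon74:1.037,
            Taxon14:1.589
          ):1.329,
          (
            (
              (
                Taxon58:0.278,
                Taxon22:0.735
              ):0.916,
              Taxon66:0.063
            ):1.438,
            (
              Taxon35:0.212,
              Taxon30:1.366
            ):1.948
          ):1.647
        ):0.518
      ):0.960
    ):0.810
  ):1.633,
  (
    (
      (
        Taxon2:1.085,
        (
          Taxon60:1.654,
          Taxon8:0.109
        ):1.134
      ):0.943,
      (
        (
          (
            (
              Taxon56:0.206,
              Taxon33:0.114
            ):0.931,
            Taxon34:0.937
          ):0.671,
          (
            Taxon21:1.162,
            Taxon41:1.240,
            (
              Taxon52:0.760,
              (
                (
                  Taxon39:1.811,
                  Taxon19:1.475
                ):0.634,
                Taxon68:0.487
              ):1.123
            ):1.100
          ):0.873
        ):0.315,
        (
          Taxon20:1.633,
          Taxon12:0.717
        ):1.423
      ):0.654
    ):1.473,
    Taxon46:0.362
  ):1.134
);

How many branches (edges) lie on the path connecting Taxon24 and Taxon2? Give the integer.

7

The MRCA of Taxon24 and Taxon2 is the root of the tree.
From Taxon24 up to that node: 3 branches. From Taxon2 up to the same node: 4 branches. Total: 3 + 4 = 7.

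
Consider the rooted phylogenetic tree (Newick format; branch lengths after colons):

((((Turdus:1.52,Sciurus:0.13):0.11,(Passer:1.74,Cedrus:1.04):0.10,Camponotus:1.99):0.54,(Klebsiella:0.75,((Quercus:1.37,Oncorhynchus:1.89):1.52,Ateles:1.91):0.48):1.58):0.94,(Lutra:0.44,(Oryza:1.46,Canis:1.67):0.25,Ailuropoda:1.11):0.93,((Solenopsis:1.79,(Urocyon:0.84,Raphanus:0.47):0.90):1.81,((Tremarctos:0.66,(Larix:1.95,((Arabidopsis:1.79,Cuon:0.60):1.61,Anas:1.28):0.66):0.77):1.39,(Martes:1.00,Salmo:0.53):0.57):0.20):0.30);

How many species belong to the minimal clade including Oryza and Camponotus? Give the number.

23

The MRCA of Oryza and Camponotus is the root, so the clade is the entire tree.
That clade contains 23 terminal taxa: Ailuropoda, Anas, Arabidopsis, Ateles, Camponotus, Canis, Cedrus, Cuon, Klebsiella, Larix, Lutra, Martes, Oncorhynchus, Oryza, Passer, Quercus, Raphanus, Salmo, Sciurus, Solenopsis, Tremarctos, Turdus, Urocyon.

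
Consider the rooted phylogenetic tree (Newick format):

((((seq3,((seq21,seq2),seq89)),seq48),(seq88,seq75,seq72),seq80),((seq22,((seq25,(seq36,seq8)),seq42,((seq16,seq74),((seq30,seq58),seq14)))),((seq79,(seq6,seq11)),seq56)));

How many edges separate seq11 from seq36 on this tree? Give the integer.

The MRCA of seq11 and seq36 is the node subtending ((seq22,((seq25,(seq36,seq8)),seq42,((seq16,seq74),((seq30,seq58),seq14)))),((seq79,(seq6,seq11)),seq56)).
From seq11 up to that node: 4 branches. From seq36 up to the same node: 5 branches. Total: 4 + 5 = 9.

9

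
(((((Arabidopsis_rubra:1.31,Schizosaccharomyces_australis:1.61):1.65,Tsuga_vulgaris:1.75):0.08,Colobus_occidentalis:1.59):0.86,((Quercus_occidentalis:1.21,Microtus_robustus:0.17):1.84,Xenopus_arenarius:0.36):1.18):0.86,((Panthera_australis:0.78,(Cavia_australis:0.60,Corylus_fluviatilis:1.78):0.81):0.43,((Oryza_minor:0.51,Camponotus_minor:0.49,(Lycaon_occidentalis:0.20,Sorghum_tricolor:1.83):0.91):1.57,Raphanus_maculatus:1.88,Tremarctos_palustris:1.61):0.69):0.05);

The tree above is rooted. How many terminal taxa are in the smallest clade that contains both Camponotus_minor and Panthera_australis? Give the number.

The MRCA of Camponotus_minor and Panthera_australis is the node subtending ((Panthera_australis,(Cavia_australis,Corylus_fluviatilis)),((Oryza_minor,Camponotus_minor,(Lycaon_occidentalis,Sorghum_tricolor)),Raphanus_maculatus,Tremarctos_palustris)).
That clade contains 9 terminal taxa: Camponotus_minor, Cavia_australis, Corylus_fluviatilis, Lycaon_occidentalis, Oryza_minor, Panthera_australis, Raphanus_maculatus, Sorghum_tricolor, Tremarctos_palustris.

9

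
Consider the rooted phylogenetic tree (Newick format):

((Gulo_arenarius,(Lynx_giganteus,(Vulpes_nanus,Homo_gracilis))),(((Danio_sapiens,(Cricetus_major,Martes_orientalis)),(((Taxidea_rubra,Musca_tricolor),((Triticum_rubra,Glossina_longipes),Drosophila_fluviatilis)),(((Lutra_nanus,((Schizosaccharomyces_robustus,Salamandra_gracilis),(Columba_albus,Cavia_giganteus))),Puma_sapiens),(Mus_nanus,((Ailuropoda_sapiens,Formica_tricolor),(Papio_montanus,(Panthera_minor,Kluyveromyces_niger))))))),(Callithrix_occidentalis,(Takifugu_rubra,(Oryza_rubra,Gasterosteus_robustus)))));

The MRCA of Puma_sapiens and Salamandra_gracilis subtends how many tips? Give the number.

The MRCA of Puma_sapiens and Salamandra_gracilis is the node subtending ((Lutra_nanus,((Schizosaccharomyces_robustus,Salamandra_gracilis),(Columba_albus,Cavia_giganteus))),Puma_sapiens).
That clade contains 6 terminal taxa: Cavia_giganteus, Columba_albus, Lutra_nanus, Puma_sapiens, Salamandra_gracilis, Schizosaccharomyces_robustus.

6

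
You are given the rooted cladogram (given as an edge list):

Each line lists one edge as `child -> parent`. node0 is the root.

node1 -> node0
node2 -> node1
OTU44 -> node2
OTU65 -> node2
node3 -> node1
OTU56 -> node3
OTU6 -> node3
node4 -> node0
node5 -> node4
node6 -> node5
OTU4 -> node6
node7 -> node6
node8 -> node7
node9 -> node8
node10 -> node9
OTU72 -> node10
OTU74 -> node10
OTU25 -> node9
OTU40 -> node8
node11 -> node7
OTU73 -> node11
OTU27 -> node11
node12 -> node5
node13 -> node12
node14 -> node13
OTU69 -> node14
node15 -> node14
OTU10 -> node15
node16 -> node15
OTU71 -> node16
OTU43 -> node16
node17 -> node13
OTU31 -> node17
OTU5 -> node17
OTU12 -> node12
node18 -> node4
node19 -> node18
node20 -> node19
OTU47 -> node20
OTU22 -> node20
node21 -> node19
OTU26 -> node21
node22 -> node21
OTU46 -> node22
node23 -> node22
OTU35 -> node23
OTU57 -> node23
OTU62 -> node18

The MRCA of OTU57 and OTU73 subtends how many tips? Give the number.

The MRCA of OTU57 and OTU73 is the node subtending (((OTU4,((((OTU72,OTU74),OTU25),OTU40),(OTU73,OTU27))),(((OTU69,(OTU10,(OTU71,OTU43))),(OTU31,OTU5)),OTU12)),(((OTU47,OTU22),(OTU26,(OTU46,(OTU35,OTU57)))),OTU62)).
That clade contains 21 terminal taxa: OTU10, OTU12, OTU22, OTU25, OTU26, OTU27, OTU31, OTU35, OTU4, OTU40, OTU43, OTU46, OTU47, OTU5, OTU57, OTU62, OTU69, OTU71, OTU72, OTU73, OTU74.

21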